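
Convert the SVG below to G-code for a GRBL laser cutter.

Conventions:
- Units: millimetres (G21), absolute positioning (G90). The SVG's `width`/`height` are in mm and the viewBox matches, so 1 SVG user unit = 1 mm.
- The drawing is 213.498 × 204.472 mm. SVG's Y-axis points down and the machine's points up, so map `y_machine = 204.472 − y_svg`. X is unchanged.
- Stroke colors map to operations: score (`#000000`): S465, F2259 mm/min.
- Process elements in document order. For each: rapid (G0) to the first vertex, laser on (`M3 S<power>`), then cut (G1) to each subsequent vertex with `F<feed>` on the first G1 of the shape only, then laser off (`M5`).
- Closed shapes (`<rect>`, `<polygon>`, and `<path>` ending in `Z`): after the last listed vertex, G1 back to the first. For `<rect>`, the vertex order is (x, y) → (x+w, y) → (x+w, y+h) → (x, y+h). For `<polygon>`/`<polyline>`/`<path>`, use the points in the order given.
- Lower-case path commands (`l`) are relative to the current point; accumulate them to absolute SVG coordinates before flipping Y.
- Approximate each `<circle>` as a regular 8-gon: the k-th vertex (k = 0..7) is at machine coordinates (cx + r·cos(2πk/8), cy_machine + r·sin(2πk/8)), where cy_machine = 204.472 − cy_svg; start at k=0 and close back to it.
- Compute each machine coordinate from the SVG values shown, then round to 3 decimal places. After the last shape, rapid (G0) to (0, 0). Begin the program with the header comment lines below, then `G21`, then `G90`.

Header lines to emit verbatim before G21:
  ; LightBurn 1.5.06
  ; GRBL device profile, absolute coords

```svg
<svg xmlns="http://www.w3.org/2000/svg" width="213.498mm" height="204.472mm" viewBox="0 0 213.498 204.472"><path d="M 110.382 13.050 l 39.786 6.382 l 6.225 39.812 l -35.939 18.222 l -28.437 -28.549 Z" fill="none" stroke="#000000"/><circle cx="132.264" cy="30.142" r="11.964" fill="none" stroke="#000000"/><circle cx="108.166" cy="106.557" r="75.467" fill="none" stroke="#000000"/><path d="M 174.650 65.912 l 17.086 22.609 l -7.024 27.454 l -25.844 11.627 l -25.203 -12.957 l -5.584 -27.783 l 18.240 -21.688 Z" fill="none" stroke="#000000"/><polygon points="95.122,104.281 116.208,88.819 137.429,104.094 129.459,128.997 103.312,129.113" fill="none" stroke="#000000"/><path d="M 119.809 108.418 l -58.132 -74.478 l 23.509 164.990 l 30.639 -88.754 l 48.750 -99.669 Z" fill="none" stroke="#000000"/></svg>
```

; LightBurn 1.5.06
; GRBL device profile, absolute coords
G21
G90
G0 X110.382 Y191.422
M3 S465
G1 X150.168 Y185.040 F2259
G1 X156.393 Y145.228
G1 X120.454 Y127.006
G1 X92.017 Y155.555
G1 X110.382 Y191.422
M5
G0 X144.228 Y174.330
M3 S465
G1 X140.724 Y182.790 F2259
G1 X132.264 Y186.294
G1 X123.804 Y182.790
G1 X120.300 Y174.330
G1 X123.804 Y165.870
G1 X132.264 Y162.366
G1 X140.724 Y165.870
G1 X144.228 Y174.330
M5
G0 X183.633 Y97.915
M3 S465
G1 X161.529 Y151.278 F2259
G1 X108.166 Y173.382
G1 X54.803 Y151.278
G1 X32.699 Y97.915
G1 X54.803 Y44.552
G1 X108.166 Y22.448
G1 X161.529 Y44.552
G1 X183.633 Y97.915
M5
G0 X174.650 Y138.560
M3 S465
G1 X191.736 Y115.951 F2259
G1 X184.712 Y88.497
G1 X158.868 Y76.870
G1 X133.665 Y89.827
G1 X128.081 Y117.610
G1 X146.321 Y139.298
G1 X174.650 Y138.560
M5
G0 X95.122 Y100.191
M3 S465
G1 X116.208 Y115.653 F2259
G1 X137.429 Y100.378
G1 X129.459 Y75.475
G1 X103.312 Y75.359
G1 X95.122 Y100.191
M5
G0 X119.809 Y96.054
M3 S465
G1 X61.677 Y170.532 F2259
G1 X85.186 Y5.542
G1 X115.825 Y94.296
G1 X164.575 Y193.965
G1 X119.809 Y96.054
M5
G0 X0.000 Y0.000

Since the viewBox matches the mm dimensions, user units are millimetres directly. The only transform is the Y-flip y_m = 204.472 − y_svg.

Shape 1 is a regular polygon drawn with `<path>`. Its stroke #000000 means score at S465, F2259. After flipping Y the toolpath is (110.382,191.422) → (150.168,185.040) → (156.393,145.228) → (120.454,127.006) → (92.017,155.555) → (110.382,191.422), returning to the start.

Shape 2 is a circle drawn with `<circle>`. Its stroke #000000 means score at S465, F2259. After flipping Y the toolpath is (144.228,174.330) → (140.724,182.790) → (132.264,186.294) → (123.804,182.790) → (120.300,174.330) → (123.804,165.870) → (132.264,162.366) → (140.724,165.870) → (144.228,174.330), returning to the start.

Shape 3 is a circle drawn with `<circle>`. Its stroke #000000 means score at S465, F2259. After flipping Y the toolpath is (183.633,97.915) → (161.529,151.278) → (108.166,173.382) → (54.803,151.278) → (32.699,97.915) → (54.803,44.552) → (108.166,22.448) → (161.529,44.552) → (183.633,97.915), returning to the start.

Shape 4 is a regular polygon drawn with `<path>`. Its stroke #000000 means score at S465, F2259. After flipping Y the toolpath is (174.650,138.560) → (191.736,115.951) → (184.712,88.497) → (158.868,76.870) → (133.665,89.827) → (128.081,117.610) → (146.321,139.298) → (174.650,138.560), returning to the start.

Shape 5 is a regular polygon drawn with `<polygon>`. Its stroke #000000 means score at S465, F2259. After flipping Y the toolpath is (95.122,100.191) → (116.208,115.653) → (137.429,100.378) → (129.459,75.475) → (103.312,75.359) → (95.122,100.191), returning to the start.

Shape 6 is a closed polygon drawn with `<path>`. Its stroke #000000 means score at S465, F2259. After flipping Y the toolpath is (119.809,96.054) → (61.677,170.532) → (85.186,5.542) → (115.825,94.296) → (164.575,193.965) → (119.809,96.054), returning to the start.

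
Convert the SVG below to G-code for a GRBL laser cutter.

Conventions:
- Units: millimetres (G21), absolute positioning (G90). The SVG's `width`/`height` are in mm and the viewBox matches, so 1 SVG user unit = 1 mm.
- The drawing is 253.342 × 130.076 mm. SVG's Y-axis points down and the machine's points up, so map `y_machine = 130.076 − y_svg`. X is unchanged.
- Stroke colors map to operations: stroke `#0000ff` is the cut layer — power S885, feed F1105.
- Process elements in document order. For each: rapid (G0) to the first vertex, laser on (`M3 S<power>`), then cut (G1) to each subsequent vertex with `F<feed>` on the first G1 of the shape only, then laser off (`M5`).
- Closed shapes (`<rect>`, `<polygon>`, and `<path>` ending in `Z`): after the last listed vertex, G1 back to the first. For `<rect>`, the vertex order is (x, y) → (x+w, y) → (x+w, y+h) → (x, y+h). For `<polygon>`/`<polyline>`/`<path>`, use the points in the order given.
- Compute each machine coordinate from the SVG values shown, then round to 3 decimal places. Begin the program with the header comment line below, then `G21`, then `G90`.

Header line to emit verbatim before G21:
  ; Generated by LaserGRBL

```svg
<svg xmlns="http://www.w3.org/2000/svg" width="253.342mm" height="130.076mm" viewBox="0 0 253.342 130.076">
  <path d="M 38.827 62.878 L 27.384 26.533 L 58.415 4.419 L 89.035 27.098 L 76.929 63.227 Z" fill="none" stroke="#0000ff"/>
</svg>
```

viewBox `0 0 253.342 130.076` with mm width/height → 1 unit = 1 mm. Flip: y_m = 130.076 − y_svg.

**Shape 1** — `<path>` regular polygon, stroke `#0000ff` → cut (S885, F1105). Machine vertices: (38.827,67.198) → (27.384,103.543) → (58.415,125.657) → (89.035,102.978) → (76.929,66.849) → (38.827,67.198). Closed: final G1 returns to the first vertex.

; Generated by LaserGRBL
G21
G90
G0 X38.827 Y67.198
M3 S885
G1 X27.384 Y103.543 F1105
G1 X58.415 Y125.657
G1 X89.035 Y102.978
G1 X76.929 Y66.849
G1 X38.827 Y67.198
M5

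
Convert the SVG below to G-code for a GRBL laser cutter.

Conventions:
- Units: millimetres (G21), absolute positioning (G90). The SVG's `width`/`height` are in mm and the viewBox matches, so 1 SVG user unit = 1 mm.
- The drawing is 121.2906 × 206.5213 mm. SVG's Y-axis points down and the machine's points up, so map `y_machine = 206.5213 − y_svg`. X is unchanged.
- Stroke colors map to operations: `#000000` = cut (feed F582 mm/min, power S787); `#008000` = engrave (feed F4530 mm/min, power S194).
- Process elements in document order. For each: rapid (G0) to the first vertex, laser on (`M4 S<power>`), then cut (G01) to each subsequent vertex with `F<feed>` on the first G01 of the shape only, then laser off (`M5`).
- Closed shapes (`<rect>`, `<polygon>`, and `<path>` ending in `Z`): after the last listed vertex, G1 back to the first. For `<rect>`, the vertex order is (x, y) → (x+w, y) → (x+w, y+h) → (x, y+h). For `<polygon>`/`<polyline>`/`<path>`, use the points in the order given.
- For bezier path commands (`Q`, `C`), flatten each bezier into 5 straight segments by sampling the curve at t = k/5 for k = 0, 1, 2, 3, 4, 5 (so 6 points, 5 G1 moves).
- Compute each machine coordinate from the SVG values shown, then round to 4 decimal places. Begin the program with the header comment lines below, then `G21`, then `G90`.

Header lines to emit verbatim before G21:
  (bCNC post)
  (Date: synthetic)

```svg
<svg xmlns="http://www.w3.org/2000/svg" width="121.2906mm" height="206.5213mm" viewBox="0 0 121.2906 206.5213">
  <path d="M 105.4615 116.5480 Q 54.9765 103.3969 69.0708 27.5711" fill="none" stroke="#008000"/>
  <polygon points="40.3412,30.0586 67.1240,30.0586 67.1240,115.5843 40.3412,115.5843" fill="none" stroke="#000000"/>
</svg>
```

(bCNC post)
(Date: synthetic)
G21
G90
G0 X105.4615 Y89.9733
M4 S194
G01 X87.8507 Y97.7407 F4530
G01 X75.4062 Y110.5221
G01 X68.1280 Y128.3175
G01 X66.0163 Y151.1269
G01 X69.0708 Y178.9502
M5
G0 X40.3412 Y176.4627
M4 S787
G01 X67.1240 Y176.4627 F582
G01 X67.1240 Y90.9370
G01 X40.3412 Y90.9370
G01 X40.3412 Y176.4627
M5

1 u = 1 mm; y_m = 206.5213 − y.

[1] `<path>` quadratic bezier, #008000→engrave S194 F4530: (105.4615,89.9733) → (87.8507,97.7407) → (75.4062,110.5221) → (68.1280,128.3175) → (66.0163,151.1269) → (69.0708,178.9502)

[2] `<polygon>` rectangle, #000000→cut S787 F582: (40.3412,176.4627) → (67.1240,176.4627) → (67.1240,90.9370) → (40.3412,90.9370) → (40.3412,176.4627) (closed)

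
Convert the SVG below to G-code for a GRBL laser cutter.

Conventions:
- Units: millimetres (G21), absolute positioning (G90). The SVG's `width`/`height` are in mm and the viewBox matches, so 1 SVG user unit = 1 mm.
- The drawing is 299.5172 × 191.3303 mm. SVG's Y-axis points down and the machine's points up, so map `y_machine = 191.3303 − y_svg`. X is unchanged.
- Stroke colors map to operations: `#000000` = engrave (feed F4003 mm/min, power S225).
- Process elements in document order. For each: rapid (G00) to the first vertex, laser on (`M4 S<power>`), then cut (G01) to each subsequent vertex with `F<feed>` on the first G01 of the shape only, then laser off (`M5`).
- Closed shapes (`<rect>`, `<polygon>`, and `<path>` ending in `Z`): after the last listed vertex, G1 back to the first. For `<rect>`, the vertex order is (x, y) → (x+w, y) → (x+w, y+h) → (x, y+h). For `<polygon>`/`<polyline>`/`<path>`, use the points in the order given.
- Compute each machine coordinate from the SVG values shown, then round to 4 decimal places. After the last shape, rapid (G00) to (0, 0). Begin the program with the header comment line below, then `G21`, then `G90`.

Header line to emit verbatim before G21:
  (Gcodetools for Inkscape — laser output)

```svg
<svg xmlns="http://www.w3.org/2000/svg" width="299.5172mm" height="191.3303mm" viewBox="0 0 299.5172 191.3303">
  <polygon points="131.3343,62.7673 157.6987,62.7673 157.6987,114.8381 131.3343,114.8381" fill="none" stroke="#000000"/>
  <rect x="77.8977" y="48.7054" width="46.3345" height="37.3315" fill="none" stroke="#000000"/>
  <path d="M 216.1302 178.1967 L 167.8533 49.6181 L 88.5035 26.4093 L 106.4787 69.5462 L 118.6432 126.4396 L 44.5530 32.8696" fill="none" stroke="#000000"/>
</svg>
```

Since the viewBox matches the mm dimensions, user units are millimetres directly. The only transform is the Y-flip y_m = 191.3303 − y_svg.

Shape 1 is a rectangle drawn with `<polygon>`. Its stroke #000000 means engrave at S225, F4003. After flipping Y the toolpath is (131.3343,128.5630) → (157.6987,128.5630) → (157.6987,76.4922) → (131.3343,76.4922) → (131.3343,128.5630), returning to the start.

Shape 2 is a rectangle drawn with `<rect>`. Its stroke #000000 means engrave at S225, F4003. After flipping Y the toolpath is (77.8977,142.6249) → (124.2322,142.6249) → (124.2322,105.2934) → (77.8977,105.2934) → (77.8977,142.6249), returning to the start.

Shape 3 is a open polyline drawn with `<path>`. Its stroke #000000 means engrave at S225, F4003. After flipping Y the toolpath is (216.1302,13.1336) → (167.8533,141.7122) → (88.5035,164.9210) → (106.4787,121.7841) → (118.6432,64.8907) → (44.5530,158.4607).

(Gcodetools for Inkscape — laser output)
G21
G90
G00 X131.3343 Y128.5630
M4 S225
G01 X157.6987 Y128.5630 F4003
G01 X157.6987 Y76.4922
G01 X131.3343 Y76.4922
G01 X131.3343 Y128.5630
M5
G00 X77.8977 Y142.6249
M4 S225
G01 X124.2322 Y142.6249 F4003
G01 X124.2322 Y105.2934
G01 X77.8977 Y105.2934
G01 X77.8977 Y142.6249
M5
G00 X216.1302 Y13.1336
M4 S225
G01 X167.8533 Y141.7122 F4003
G01 X88.5035 Y164.9210
G01 X106.4787 Y121.7841
G01 X118.6432 Y64.8907
G01 X44.5530 Y158.4607
M5
G00 X0.0000 Y0.0000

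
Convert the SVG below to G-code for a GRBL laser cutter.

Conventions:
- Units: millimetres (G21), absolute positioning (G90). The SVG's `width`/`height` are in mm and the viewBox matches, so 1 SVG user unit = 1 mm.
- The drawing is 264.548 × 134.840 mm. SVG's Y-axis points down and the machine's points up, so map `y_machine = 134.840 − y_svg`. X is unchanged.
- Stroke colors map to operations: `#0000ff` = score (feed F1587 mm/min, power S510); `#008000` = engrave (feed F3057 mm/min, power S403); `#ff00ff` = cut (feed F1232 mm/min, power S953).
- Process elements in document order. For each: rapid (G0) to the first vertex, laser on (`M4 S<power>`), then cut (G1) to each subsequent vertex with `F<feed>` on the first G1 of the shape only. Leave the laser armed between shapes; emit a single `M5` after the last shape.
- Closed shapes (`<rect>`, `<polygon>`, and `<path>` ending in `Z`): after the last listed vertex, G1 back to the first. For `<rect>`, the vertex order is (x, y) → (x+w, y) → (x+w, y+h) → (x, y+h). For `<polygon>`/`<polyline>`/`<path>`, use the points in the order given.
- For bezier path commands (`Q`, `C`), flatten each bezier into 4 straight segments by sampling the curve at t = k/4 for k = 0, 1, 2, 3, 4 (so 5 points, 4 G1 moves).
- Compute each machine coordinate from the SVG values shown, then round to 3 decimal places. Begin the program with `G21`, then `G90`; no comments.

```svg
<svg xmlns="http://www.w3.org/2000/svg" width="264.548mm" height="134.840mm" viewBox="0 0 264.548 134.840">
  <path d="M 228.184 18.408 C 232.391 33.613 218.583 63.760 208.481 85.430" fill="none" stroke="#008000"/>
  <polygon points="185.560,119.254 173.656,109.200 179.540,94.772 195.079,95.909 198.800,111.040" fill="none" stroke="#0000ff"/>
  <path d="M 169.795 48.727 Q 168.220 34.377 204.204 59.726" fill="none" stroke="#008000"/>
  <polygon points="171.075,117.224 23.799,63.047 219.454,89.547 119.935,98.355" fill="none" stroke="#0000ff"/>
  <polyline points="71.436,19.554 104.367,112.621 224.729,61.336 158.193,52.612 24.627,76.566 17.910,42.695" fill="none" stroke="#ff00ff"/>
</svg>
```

Since the viewBox matches the mm dimensions, user units are millimetres directly. The only transform is the Y-flip y_m = 134.840 − y_svg.

Shape 1 is a cubic bezier drawn with `<path>`. Its stroke #008000 means engrave at S403, F3057. After flipping Y the toolpath is (228.184,116.432) → (228.301,102.593) → (223.698,85.345) → (216.413,66.886) → (208.481,49.410).

Shape 2 is a regular polygon drawn with `<polygon>`. Its stroke #0000ff means score at S510, F1587. After flipping Y the toolpath is (185.560,15.586) → (173.656,25.640) → (179.540,40.068) → (195.079,38.931) → (198.800,23.800) → (185.560,15.586), returning to the start.

Shape 3 is a quadratic bezier drawn with `<path>`. Its stroke #008000 means engrave at S403, F3057. After flipping Y the toolpath is (169.795,86.113) → (171.355,90.807) → (177.610,90.538) → (188.559,85.307) → (204.204,75.114).

Shape 4 is a closed polygon drawn with `<polygon>`. Its stroke #0000ff means score at S510, F1587. After flipping Y the toolpath is (171.075,17.616) → (23.799,71.793) → (219.454,45.293) → (119.935,36.485) → (171.075,17.616), returning to the start.

Shape 5 is a open polyline drawn with `<polyline>`. Its stroke #ff00ff means cut at S953, F1232. After flipping Y the toolpath is (71.436,115.286) → (104.367,22.219) → (224.729,73.504) → (158.193,82.228) → (24.627,58.274) → (17.910,92.145).

G21
G90
G0 X228.184 Y116.432
M4 S403
G1 X228.301 Y102.593 F3057
G1 X223.698 Y85.345
G1 X216.413 Y66.886
G1 X208.481 Y49.410
G0 X185.560 Y15.586
M4 S510
G1 X173.656 Y25.640 F1587
G1 X179.540 Y40.068
G1 X195.079 Y38.931
G1 X198.800 Y23.800
G1 X185.560 Y15.586
G0 X169.795 Y86.113
M4 S403
G1 X171.355 Y90.807 F3057
G1 X177.610 Y90.538
G1 X188.559 Y85.307
G1 X204.204 Y75.114
G0 X171.075 Y17.616
M4 S510
G1 X23.799 Y71.793 F1587
G1 X219.454 Y45.293
G1 X119.935 Y36.485
G1 X171.075 Y17.616
G0 X71.436 Y115.286
M4 S953
G1 X104.367 Y22.219 F1232
G1 X224.729 Y73.504
G1 X158.193 Y82.228
G1 X24.627 Y58.274
G1 X17.910 Y92.145
M5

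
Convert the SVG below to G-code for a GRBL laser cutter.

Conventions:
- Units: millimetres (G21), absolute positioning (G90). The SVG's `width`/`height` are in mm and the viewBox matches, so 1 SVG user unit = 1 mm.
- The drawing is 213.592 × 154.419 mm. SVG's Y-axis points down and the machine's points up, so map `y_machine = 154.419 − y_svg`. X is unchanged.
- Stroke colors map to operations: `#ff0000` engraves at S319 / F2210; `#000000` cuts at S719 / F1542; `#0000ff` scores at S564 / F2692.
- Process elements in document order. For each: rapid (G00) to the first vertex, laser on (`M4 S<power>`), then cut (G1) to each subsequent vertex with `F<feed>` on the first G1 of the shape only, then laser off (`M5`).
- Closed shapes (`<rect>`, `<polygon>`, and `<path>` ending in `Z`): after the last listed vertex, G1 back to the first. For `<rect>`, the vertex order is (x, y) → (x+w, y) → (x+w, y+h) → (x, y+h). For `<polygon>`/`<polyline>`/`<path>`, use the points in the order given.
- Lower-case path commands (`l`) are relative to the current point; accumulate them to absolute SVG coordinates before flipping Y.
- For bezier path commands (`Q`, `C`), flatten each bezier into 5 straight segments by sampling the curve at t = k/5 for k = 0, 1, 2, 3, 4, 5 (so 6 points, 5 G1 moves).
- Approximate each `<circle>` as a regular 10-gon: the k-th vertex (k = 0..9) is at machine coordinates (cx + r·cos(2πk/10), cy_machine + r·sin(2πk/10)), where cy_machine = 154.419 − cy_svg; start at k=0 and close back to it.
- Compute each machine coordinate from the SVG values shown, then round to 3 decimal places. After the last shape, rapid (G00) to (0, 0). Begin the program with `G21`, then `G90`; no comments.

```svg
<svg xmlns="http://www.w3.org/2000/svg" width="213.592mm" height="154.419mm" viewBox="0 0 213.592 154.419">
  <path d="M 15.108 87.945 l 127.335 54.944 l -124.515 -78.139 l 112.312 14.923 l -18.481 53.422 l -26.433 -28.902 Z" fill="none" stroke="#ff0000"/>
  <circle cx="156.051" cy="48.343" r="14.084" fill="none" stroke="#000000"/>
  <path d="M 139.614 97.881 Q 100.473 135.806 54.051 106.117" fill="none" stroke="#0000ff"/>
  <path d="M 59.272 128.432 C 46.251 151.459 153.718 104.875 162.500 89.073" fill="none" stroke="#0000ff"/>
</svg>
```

1 u = 1 mm; y_m = 154.419 − y.

[1] `<path>` closed polygon, #ff0000→engrave S319 F2210: (15.108,66.474) → (142.443,11.530) → (17.928,89.669) → (130.240,74.746) → (111.759,21.324) → (85.326,50.226) → (15.108,66.474) (closed)

[2] `<circle>` circle, #000000→cut S719 F1542: (170.135,106.076) → (167.445,114.354) → (160.403,119.471) → (151.699,119.471) → (144.657,114.354) → (141.967,106.076) → (144.657,97.798) → (151.699,92.681) → (160.403,92.681) → (167.445,97.798) → (170.135,106.076) (closed)

[3] `<path>` quadratic bezier, #0000ff→score S564 F2692: (139.614,56.538) → (123.666,44.073) → (107.136,37.016) → (90.024,35.369) → (72.329,39.131) → (54.051,48.302)

[4] `<path>` cubic bezier, #0000ff→score S564 F2692: (59.272,25.987) → (64.165,19.721) → (87.454,25.343) → (118.620,38.033) → (147.142,52.974) → (162.500,65.346)

G21
G90
G00 X15.108 Y66.474
M4 S319
G1 X142.443 Y11.530 F2210
G1 X17.928 Y89.669
G1 X130.240 Y74.746
G1 X111.759 Y21.324
G1 X85.326 Y50.226
G1 X15.108 Y66.474
M5
G00 X170.135 Y106.076
M4 S719
G1 X167.445 Y114.354 F1542
G1 X160.403 Y119.471
G1 X151.699 Y119.471
G1 X144.657 Y114.354
G1 X141.967 Y106.076
G1 X144.657 Y97.798
G1 X151.699 Y92.681
G1 X160.403 Y92.681
G1 X167.445 Y97.798
G1 X170.135 Y106.076
M5
G00 X139.614 Y56.538
M4 S564
G1 X123.666 Y44.073 F2692
G1 X107.136 Y37.016
G1 X90.024 Y35.369
G1 X72.329 Y39.131
G1 X54.051 Y48.302
M5
G00 X59.272 Y25.987
M4 S564
G1 X64.165 Y19.721 F2692
G1 X87.454 Y25.343
G1 X118.620 Y38.033
G1 X147.142 Y52.974
G1 X162.500 Y65.346
M5
G00 X0.000 Y0.000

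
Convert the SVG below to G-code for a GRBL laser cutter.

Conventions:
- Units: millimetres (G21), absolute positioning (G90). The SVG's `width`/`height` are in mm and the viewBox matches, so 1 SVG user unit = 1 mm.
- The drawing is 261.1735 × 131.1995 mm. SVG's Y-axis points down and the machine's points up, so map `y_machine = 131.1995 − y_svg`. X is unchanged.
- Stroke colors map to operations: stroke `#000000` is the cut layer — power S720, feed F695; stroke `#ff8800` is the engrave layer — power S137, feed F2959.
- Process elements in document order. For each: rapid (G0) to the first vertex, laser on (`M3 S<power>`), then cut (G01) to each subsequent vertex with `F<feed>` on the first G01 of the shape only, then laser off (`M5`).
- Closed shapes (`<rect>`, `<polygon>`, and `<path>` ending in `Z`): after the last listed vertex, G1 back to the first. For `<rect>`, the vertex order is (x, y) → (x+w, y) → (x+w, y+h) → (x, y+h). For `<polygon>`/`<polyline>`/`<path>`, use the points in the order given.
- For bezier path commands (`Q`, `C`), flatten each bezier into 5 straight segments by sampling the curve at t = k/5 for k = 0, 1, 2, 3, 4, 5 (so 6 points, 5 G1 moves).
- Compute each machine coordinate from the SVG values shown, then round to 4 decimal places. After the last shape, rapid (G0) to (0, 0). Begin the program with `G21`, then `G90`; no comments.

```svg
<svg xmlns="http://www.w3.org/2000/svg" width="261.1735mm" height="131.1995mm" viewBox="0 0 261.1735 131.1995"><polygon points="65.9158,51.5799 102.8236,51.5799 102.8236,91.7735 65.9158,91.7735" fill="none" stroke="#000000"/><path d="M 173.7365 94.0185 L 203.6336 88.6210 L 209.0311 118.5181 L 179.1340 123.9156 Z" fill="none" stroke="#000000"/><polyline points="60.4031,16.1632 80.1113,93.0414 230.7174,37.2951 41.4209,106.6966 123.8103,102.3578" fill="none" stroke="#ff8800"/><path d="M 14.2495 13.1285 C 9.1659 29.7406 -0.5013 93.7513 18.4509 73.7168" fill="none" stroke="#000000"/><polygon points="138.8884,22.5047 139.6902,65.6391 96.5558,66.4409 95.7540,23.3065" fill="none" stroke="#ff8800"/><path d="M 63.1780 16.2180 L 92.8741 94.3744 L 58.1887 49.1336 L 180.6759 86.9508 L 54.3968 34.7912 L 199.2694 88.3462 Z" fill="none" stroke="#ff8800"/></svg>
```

viewBox `0 0 261.1735 131.1995` with mm width/height → 1 unit = 1 mm. Flip: y_m = 131.1995 − y_svg.

**Shape 1** — `<polygon>` rectangle, stroke `#000000` → cut (S720, F695). Machine vertices: (65.9158,79.6196) → (102.8236,79.6196) → (102.8236,39.4260) → (65.9158,39.4260) → (65.9158,79.6196). Closed: final G1 returns to the first vertex.

**Shape 2** — `<path>` regular polygon, stroke `#000000` → cut (S720, F695). Machine vertices: (173.7365,37.1810) → (203.6336,42.5785) → (209.0311,12.6814) → (179.1340,7.2839) → (173.7365,37.1810). Closed: final G1 returns to the first vertex.

**Shape 3** — `<polyline>` open polyline, stroke `#ff8800` → engrave (S137, F2959). Machine vertices: (60.4031,115.0363) → (80.1113,38.1581) → (230.7174,93.9044) → (41.4209,24.5029) → (123.8103,28.8417). Open path.

**Shape 4** — `<path>` cubic bezier, stroke `#000000` → cut (S720, F695). Control points (SVG): P0=(14.2495,13.1285), P1=(9.1659,29.7406), P2=(-0.5013,93.7513), P3=(18.4509,73.7168); sampled at t=k/5. Machine vertices: (14.2495,118.0710) → (10.9149,103.4675) → (8.0740,83.7976) → (7.3206,65.3706) → (10.2483,54.4959) → (18.4509,57.4827). Open path.

**Shape 5** — `<polygon>` regular polygon, stroke `#ff8800` → engrave (S137, F2959). Machine vertices: (138.8884,108.6948) → (139.6902,65.5604) → (96.5558,64.7586) → (95.7540,107.8930) → (138.8884,108.6948). Closed: final G1 returns to the first vertex.

**Shape 6** — `<path>` closed polygon, stroke `#ff8800` → engrave (S137, F2959). Machine vertices: (63.1780,114.9815) → (92.8741,36.8251) → (58.1887,82.0659) → (180.6759,44.2487) → (54.3968,96.4083) → (199.2694,42.8533) → (63.1780,114.9815). Closed: final G1 returns to the first vertex.

G21
G90
G0 X65.9158 Y79.6196
M3 S720
G01 X102.8236 Y79.6196 F695
G01 X102.8236 Y39.4260
G01 X65.9158 Y39.4260
G01 X65.9158 Y79.6196
M5
G0 X173.7365 Y37.1810
M3 S720
G01 X203.6336 Y42.5785 F695
G01 X209.0311 Y12.6814
G01 X179.1340 Y7.2839
G01 X173.7365 Y37.1810
M5
G0 X60.4031 Y115.0363
M3 S137
G01 X80.1113 Y38.1581 F2959
G01 X230.7174 Y93.9044
G01 X41.4209 Y24.5029
G01 X123.8103 Y28.8417
M5
G0 X14.2495 Y118.0710
M3 S720
G01 X10.9149 Y103.4675 F695
G01 X8.0740 Y83.7976
G01 X7.3206 Y65.3706
G01 X10.2483 Y54.4959
G01 X18.4509 Y57.4827
M5
G0 X138.8884 Y108.6948
M3 S137
G01 X139.6902 Y65.5604 F2959
G01 X96.5558 Y64.7586
G01 X95.7540 Y107.8930
G01 X138.8884 Y108.6948
M5
G0 X63.1780 Y114.9815
M3 S137
G01 X92.8741 Y36.8251 F2959
G01 X58.1887 Y82.0659
G01 X180.6759 Y44.2487
G01 X54.3968 Y96.4083
G01 X199.2694 Y42.8533
G01 X63.1780 Y114.9815
M5
G0 X0.0000 Y0.0000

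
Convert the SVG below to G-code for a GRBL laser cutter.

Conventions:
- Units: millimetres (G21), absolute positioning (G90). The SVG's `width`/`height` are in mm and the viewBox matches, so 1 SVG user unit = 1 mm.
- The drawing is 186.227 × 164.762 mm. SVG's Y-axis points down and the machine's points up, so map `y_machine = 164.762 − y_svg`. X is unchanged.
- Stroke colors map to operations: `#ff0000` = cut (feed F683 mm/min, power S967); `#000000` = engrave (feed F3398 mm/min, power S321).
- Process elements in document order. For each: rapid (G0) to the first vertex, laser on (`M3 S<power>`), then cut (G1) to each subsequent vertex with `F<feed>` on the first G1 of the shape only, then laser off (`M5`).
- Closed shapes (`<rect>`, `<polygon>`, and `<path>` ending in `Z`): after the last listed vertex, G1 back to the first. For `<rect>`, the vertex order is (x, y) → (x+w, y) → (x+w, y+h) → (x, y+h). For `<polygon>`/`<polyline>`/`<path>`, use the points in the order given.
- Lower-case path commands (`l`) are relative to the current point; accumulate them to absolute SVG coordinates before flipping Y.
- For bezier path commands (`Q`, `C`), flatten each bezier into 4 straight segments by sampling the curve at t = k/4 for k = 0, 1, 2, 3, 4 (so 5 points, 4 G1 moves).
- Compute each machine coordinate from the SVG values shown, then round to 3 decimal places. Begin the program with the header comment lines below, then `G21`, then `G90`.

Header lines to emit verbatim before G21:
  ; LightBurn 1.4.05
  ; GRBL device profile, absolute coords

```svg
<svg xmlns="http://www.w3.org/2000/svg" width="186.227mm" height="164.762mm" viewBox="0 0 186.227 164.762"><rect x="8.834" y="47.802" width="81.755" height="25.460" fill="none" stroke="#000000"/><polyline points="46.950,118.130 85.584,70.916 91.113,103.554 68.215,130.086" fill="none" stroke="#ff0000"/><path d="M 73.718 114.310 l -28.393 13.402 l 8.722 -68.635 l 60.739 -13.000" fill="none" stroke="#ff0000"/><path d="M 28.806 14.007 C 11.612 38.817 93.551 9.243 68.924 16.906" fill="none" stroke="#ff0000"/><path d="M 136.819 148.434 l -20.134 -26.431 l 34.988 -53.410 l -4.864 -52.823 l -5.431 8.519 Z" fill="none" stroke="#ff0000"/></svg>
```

; LightBurn 1.4.05
; GRBL device profile, absolute coords
G21
G90
G0 X8.834 Y116.960
M3 S321
G1 X90.589 Y116.960 F3398
G1 X90.589 Y91.500
G1 X8.834 Y91.500
G1 X8.834 Y116.960
M5
G0 X46.950 Y46.632
M3 S967
G1 X85.584 Y93.846 F683
G1 X91.113 Y61.208
G1 X68.215 Y34.676
M5
G0 X73.718 Y50.452
M3 S967
G1 X45.325 Y37.050 F683
G1 X54.047 Y105.685
G1 X114.786 Y118.685
M5
G0 X28.806 Y150.755
M3 S967
G1 X31.284 Y140.913 F683
G1 X51.652 Y142.875
G1 X70.627 Y148.053
G1 X68.924 Y147.856
M5
G0 X136.819 Y16.328
M3 S967
G1 X116.685 Y42.759 F683
G1 X151.673 Y96.169
G1 X146.809 Y148.992
G1 X141.378 Y140.473
G1 X136.819 Y16.328
M5

1 u = 1 mm; y_m = 164.762 − y.

[1] `<rect>` rectangle, #000000→engrave S321 F3398: (8.834,116.960) → (90.589,116.960) → (90.589,91.500) → (8.834,91.500) → (8.834,116.960) (closed)

[2] `<polyline>` open polyline, #ff0000→cut S967 F683: (46.950,46.632) → (85.584,93.846) → (91.113,61.208) → (68.215,34.676)

[3] `<path>` open polyline, #ff0000→cut S967 F683: (73.718,50.452) → (45.325,37.050) → (54.047,105.685) → (114.786,118.685)

[4] `<path>` cubic bezier, #ff0000→cut S967 F683: (28.806,150.755) → (31.284,140.913) → (51.652,142.875) → (70.627,148.053) → (68.924,147.856)

[5] `<path>` closed polygon, #ff0000→cut S967 F683: (136.819,16.328) → (116.685,42.759) → (151.673,96.169) → (146.809,148.992) → (141.378,140.473) → (136.819,16.328) (closed)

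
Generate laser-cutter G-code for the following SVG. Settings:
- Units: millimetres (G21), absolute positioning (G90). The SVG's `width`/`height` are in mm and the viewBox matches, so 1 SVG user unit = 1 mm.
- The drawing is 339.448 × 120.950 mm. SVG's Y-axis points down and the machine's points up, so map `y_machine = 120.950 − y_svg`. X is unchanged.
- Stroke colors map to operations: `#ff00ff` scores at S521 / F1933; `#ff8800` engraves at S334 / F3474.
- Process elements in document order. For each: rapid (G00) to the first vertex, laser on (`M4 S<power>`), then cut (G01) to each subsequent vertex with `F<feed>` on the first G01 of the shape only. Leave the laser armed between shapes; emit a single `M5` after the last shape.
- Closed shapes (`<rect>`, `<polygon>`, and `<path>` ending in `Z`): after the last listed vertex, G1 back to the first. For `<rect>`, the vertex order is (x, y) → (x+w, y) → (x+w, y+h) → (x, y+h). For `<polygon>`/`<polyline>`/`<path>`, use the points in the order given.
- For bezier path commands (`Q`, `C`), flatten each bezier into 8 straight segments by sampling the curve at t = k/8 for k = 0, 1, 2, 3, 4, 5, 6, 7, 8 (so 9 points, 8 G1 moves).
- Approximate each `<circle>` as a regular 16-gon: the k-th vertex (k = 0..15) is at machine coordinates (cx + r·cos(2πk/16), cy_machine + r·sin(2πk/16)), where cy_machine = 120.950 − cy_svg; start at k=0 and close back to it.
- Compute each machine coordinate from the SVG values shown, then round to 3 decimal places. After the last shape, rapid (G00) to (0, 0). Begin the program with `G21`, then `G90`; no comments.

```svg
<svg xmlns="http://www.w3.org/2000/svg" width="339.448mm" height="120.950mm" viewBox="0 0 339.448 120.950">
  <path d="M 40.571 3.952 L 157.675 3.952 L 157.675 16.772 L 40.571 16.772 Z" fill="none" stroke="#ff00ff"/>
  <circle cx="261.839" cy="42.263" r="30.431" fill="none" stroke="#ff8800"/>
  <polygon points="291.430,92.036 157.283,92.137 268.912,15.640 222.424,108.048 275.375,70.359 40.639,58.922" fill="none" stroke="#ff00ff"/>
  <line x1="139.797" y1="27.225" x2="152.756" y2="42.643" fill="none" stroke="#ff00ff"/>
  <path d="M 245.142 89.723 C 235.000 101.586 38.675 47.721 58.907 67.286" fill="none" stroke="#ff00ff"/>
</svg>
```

G21
G90
G00 X40.571 Y116.998
M4 S521
G01 X157.675 Y116.998 F1933
G01 X157.675 Y104.178
G01 X40.571 Y104.178
G01 X40.571 Y116.998
G00 X292.270 Y78.687
M4 S334
G01 X289.954 Y90.332 F3474
G01 X283.357 Y100.205
G01 X273.484 Y106.802
G01 X261.839 Y109.118
G01 X250.194 Y106.802
G01 X240.321 Y100.205
G01 X233.724 Y90.332
G01 X231.408 Y78.687
G01 X233.724 Y67.042
G01 X240.321 Y57.169
G01 X250.194 Y50.572
G01 X261.839 Y48.256
G01 X273.484 Y50.572
G01 X283.357 Y57.169
G01 X289.954 Y67.042
G01 X292.270 Y78.687
G00 X291.430 Y28.914
M4 S521
G01 X157.283 Y28.813 F1933
G01 X268.912 Y105.310
G01 X222.424 Y12.902
G01 X275.375 Y50.591
G01 X40.639 Y62.028
G01 X291.430 Y28.914
G00 X139.797 Y93.725
M4 S521
G01 X152.756 Y78.307 F1933
G00 X245.142 Y31.227
M4 S521
G01 X233.398 Y29.588 F1933
G01 X208.919 Y32.479
G01 X176.425 Y38.272
G01 X140.634 Y45.334
G01 X106.268 Y52.035
G01 X78.045 Y56.744
G01 X60.685 Y57.831
G01 X58.907 Y53.664
M5
G00 X0.000 Y0.000

1 u = 1 mm; y_m = 120.950 − y.

[1] `<path>` rectangle, #ff00ff→score S521 F1933: (40.571,116.998) → (157.675,116.998) → (157.675,104.178) → (40.571,104.178) → (40.571,116.998) (closed)

[2] `<circle>` circle, #ff8800→engrave S334 F3474: (292.270,78.687) → (289.954,90.332) → (283.357,100.205) → (273.484,106.802) → (261.839,109.118) → (250.194,106.802) → (240.321,100.205) → (233.724,90.332) → (231.408,78.687) → (233.724,67.042) → (240.321,57.169) → (250.194,50.572) → (261.839,48.256) → (273.484,50.572) → (283.357,57.169) → (289.954,67.042) → (292.270,78.687) (closed)

[3] `<polygon>` closed polygon, #ff00ff→score S521 F1933: (291.430,28.914) → (157.283,28.813) → (268.912,105.310) → (222.424,12.902) → (275.375,50.591) → (40.639,62.028) → (291.430,28.914) (closed)

[4] `<line>` line segment, #ff00ff→score S521 F1933: (139.797,93.725) → (152.756,78.307)

[5] `<path>` cubic bezier, #ff00ff→score S521 F1933: (245.142,31.227) → (233.398,29.588) → (208.919,32.479) → (176.425,38.272) → (140.634,45.334) → (106.268,52.035) → (78.045,56.744) → (60.685,57.831) → (58.907,53.664)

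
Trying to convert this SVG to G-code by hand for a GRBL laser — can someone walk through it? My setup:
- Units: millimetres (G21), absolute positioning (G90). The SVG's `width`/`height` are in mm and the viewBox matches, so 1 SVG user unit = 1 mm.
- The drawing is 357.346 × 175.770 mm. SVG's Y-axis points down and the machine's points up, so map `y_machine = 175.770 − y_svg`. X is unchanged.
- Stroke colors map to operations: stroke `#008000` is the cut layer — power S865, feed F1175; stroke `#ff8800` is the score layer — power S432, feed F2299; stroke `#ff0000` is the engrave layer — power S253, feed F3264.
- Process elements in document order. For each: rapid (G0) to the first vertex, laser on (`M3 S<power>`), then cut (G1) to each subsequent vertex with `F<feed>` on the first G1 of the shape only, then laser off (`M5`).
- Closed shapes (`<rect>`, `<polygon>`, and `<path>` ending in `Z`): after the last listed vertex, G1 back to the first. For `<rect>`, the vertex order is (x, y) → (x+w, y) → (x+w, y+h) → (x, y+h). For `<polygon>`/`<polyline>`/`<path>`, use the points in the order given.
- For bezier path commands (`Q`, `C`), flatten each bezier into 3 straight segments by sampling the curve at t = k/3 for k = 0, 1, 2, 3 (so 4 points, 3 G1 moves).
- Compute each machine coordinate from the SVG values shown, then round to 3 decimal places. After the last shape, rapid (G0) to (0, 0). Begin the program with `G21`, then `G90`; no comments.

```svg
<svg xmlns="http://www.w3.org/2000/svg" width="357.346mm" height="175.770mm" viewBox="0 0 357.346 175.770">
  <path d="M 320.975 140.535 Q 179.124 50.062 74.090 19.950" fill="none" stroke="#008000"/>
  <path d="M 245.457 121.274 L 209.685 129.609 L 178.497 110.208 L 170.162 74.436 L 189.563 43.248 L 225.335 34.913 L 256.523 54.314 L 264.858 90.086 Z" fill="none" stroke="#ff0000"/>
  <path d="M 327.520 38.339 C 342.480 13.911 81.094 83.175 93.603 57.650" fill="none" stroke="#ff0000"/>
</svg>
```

G21
G90
G0 X320.975 Y35.235
M3 S865
G1 X230.498 Y88.844 F1175
G1 X148.203 Y129.039
G1 X74.090 Y155.820
M5
G0 X245.457 Y54.496
M3 S253
G1 X209.685 Y46.161 F3264
G1 X178.497 Y65.562
G1 X170.162 Y101.334
G1 X189.563 Y132.522
G1 X225.335 Y140.857
G1 X256.523 Y121.456
G1 X264.858 Y85.684
G1 X245.457 Y54.496
M5
G0 X327.520 Y137.431
M3 S253
G1 X270.744 Y137.609 F3264
G1 X152.013 Y117.211
G1 X93.603 Y118.120
M5
G0 X0.000 Y0.000

Since the viewBox matches the mm dimensions, user units are millimetres directly. The only transform is the Y-flip y_m = 175.770 − y_svg.

Shape 1 is a quadratic bezier drawn with `<path>`. Its stroke #008000 means cut at S865, F1175. After flipping Y the toolpath is (320.975,35.235) → (230.498,88.844) → (148.203,129.039) → (74.090,155.820).

Shape 2 is a regular polygon drawn with `<path>`. Its stroke #ff0000 means engrave at S253, F3264. After flipping Y the toolpath is (245.457,54.496) → (209.685,46.161) → (178.497,65.562) → (170.162,101.334) → (189.563,132.522) → (225.335,140.857) → (256.523,121.456) → (264.858,85.684) → (245.457,54.496), returning to the start.

Shape 3 is a cubic bezier drawn with `<path>`. Its stroke #ff0000 means engrave at S253, F3264. After flipping Y the toolpath is (327.520,137.431) → (270.744,137.609) → (152.013,117.211) → (93.603,118.120).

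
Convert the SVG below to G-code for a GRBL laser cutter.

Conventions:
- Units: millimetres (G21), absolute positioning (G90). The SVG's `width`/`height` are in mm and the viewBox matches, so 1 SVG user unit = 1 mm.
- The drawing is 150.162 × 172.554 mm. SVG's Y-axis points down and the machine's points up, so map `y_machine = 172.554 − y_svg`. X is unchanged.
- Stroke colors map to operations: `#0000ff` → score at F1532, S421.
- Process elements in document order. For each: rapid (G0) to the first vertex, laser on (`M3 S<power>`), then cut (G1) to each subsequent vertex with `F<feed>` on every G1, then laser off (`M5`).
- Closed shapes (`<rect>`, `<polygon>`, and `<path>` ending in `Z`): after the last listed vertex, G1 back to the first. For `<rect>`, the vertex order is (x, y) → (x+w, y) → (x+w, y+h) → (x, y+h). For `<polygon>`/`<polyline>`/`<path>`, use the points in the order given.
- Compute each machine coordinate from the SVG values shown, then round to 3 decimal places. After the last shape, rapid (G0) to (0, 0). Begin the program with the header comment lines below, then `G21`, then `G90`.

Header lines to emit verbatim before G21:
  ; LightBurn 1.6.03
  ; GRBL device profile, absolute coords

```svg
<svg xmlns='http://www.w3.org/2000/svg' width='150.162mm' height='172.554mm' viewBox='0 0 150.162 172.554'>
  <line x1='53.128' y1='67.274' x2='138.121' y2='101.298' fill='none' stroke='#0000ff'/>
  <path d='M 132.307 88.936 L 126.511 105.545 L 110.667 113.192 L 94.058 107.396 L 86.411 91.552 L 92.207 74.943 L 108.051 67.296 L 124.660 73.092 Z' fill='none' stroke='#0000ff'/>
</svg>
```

Since the viewBox matches the mm dimensions, user units are millimetres directly. The only transform is the Y-flip y_m = 172.554 − y_svg.

Shape 1 is a line segment drawn with `<line>`. Its stroke #0000ff means score at S421, F1532. After flipping Y the toolpath is (53.128,105.280) → (138.121,71.256).

Shape 2 is a regular polygon drawn with `<path>`. Its stroke #0000ff means score at S421, F1532. After flipping Y the toolpath is (132.307,83.618) → (126.511,67.009) → (110.667,59.362) → (94.058,65.158) → (86.411,81.002) → (92.207,97.611) → (108.051,105.258) → (124.660,99.462) → (132.307,83.618), returning to the start.

; LightBurn 1.6.03
; GRBL device profile, absolute coords
G21
G90
G0 X53.128 Y105.280
M3 S421
G1 X138.121 Y71.256 F1532
M5
G0 X132.307 Y83.618
M3 S421
G1 X126.511 Y67.009 F1532
G1 X110.667 Y59.362 F1532
G1 X94.058 Y65.158 F1532
G1 X86.411 Y81.002 F1532
G1 X92.207 Y97.611 F1532
G1 X108.051 Y105.258 F1532
G1 X124.660 Y99.462 F1532
G1 X132.307 Y83.618 F1532
M5
G0 X0.000 Y0.000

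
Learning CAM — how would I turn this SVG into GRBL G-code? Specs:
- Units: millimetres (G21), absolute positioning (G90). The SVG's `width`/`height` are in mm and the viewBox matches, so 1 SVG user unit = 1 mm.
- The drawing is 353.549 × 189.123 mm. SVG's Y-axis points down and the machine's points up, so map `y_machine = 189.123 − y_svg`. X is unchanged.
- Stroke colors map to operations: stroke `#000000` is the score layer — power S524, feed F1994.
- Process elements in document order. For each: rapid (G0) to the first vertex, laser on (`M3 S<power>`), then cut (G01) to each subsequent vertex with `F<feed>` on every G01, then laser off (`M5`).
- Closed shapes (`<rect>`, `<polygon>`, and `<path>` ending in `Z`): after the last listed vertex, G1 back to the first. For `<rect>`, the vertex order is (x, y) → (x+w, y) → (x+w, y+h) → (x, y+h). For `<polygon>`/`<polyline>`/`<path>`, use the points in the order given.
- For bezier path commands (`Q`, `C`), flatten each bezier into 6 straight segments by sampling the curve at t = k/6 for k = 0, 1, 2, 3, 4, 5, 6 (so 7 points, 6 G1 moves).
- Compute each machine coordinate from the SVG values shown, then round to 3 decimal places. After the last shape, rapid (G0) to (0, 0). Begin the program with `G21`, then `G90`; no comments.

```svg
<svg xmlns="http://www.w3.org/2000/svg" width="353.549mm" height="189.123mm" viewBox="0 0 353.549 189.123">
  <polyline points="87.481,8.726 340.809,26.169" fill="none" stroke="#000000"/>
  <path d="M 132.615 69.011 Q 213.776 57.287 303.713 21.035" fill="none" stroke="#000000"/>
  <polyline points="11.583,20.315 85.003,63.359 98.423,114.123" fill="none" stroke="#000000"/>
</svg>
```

viewBox `0 0 353.549 189.123` with mm width/height → 1 unit = 1 mm. Flip: y_m = 189.123 − y_svg.

**Shape 1** — `<polyline>` line segment, stroke `#000000` → score (S524, F1994). Machine vertices: (87.481,180.397) → (340.809,162.954). Open path.

**Shape 2** — `<path>` quadratic bezier, stroke `#000000` → score (S524, F1994). Control points (SVG): P0=(132.615,69.011), P1=(213.776,57.287), P2=(303.713,21.035); sampled at t=k/6. Machine vertices: (132.615,120.112) → (159.912,124.701) → (187.697,130.653) → (215.970,137.968) → (244.730,146.645) → (273.978,156.685) → (303.713,168.088). Open path.

**Shape 3** — `<polyline>` open polyline, stroke `#000000` → score (S524, F1994). Machine vertices: (11.583,168.808) → (85.003,125.764) → (98.423,75.000). Open path.

G21
G90
G0 X87.481 Y180.397
M3 S524
G01 X340.809 Y162.954 F1994
M5
G0 X132.615 Y120.112
M3 S524
G01 X159.912 Y124.701 F1994
G01 X187.697 Y130.653 F1994
G01 X215.970 Y137.968 F1994
G01 X244.730 Y146.645 F1994
G01 X273.978 Y156.685 F1994
G01 X303.713 Y168.088 F1994
M5
G0 X11.583 Y168.808
M3 S524
G01 X85.003 Y125.764 F1994
G01 X98.423 Y75.000 F1994
M5
G0 X0.000 Y0.000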